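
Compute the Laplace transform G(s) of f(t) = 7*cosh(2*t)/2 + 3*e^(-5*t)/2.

G(s) = 7*s/(2*(s^2 - 4)) + 3/(2*(s + 5))

By linearity of the Laplace transform, transform each term separately.
(7/2)·[L{cosh(2t)} = s/(s^2 - 4)]; (3/2)·[L{e^(-5t)} = 1/(s + 5)].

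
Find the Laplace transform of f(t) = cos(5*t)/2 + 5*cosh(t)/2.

The transform is linear, so treat each term independently.
(5/2)·[L{cosh(t)} = s/(s^2 - 1)]; (1/2)·[L{cos(5t)} = s/(s^2 + 25)].

s/(2*(s^2 + 25)) + 5*s/(2*(s^2 - 1))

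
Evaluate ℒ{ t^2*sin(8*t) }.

16*(3*s^2 - 64)/(s^2 + 64)^3

L{sin(8t)} = 8/(s^2 + 64).
Then apply L{t^2·g(t)} = (-1)^2 d^2/ds^2[G(s)] with G(s) = 8/(s^2 + 64):
differentiating 2 times and applying the sign gives 16*(3*s^2 - 64)/(s^2 + 64)^3.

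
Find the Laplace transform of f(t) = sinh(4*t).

4/(s^2 - 16)

L{sinh(4t)} = 4/(s^2 - 16).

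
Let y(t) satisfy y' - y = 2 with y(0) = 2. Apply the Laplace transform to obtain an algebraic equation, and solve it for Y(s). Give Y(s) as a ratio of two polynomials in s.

Y(s) = (2*s + 2)/(s^2 - s)

Transform both sides with L{·}.
With L{y'} = sY - y(0) = sY - 2: the LHS transforms to (s - 1)Y - (2).
The right side is L{2} = 2/s.
So (s - 1)Y = 2/s + (2).
Solve for Y(s) and write it as one ratio of polynomials.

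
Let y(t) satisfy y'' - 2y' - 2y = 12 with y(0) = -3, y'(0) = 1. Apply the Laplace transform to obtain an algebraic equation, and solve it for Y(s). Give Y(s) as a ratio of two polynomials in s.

Take the Laplace transform of both sides.
The derivative rules (L{y''} = s^2 Y - s·y(0) - y'(0) and L{y'} = sY - y(0), with y(0) = -3, y'(0) = 1) turn the left side into (s^2 - 2*s - 2)Y - (-3*s + 7).
The right side is L{12} = 12/s.
So (s^2 - 2*s - 2)Y = 12/s + (-3*s + 7).
Solve for Y(s) and write it as one ratio of polynomials.

Y(s) = (-3*s^2 + 7*s + 12)/(s^3 - 2*s^2 - 2*s)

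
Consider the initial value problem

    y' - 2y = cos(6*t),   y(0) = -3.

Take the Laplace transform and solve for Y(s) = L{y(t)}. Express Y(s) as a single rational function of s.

Apply the Laplace transform to the equation.
With L{y'} = sY - y(0) = sY - (-3): the LHS transforms to (s - 2)Y - (-3).
The right side is L{cos(6*t)} = s/(s^2 + 36).
So (s - 2)Y = s/(s^2 + 36) + (-3).
Isolate Y and clear denominators.

Y(s) = (-3*s^2 + s - 108)/(s^3 - 2*s^2 + 36*s - 72)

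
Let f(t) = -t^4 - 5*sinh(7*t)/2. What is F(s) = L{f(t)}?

F(s) = -35/(2*(s^2 - 49)) - 24/s^5

By linearity of the Laplace transform, transform each term separately.
(-5/2)·[L{sinh(7t)} = 7/(s^2 - 49)]; (-1)·[L{t^4} = 4!/s^5 = 24/s^5].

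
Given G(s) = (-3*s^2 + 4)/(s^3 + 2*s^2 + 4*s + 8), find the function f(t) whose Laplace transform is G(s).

Factor the denominator: s^3 + 2*s^2 + 4*s + 8 = (s + 2)*(s^2 + 4).
Partial fraction decomposition gives [-1/(s + 2)] + [-2*s/(s^2 + 4)] + [4/(s^2 + 4)].
Invert each term: -1/(s + 2) ↔ -e^(-2t); -2·s/(s^2 + 4) ↔ -2cos(2t); 2·2/(s^2 + 4) ↔ 2sin(2t).

f(t) = 2*sin(2*t) - 2*cos(2*t) - exp(-2*t)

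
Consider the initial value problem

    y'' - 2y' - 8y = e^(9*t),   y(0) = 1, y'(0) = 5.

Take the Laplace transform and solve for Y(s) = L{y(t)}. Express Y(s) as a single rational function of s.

Y(s) = (s^2 - 6*s - 26)/(s^3 - 11*s^2 + 10*s + 72)

Take the Laplace transform of both sides.
Using L{y''} = s^2 Y - s·y(0) - y'(0) and L{y'} = sY - y(0), with y(0) = 1, y'(0) = 5, the left side becomes (s^2 - 2*s - 8)Y - (s + 3).
The right side is L{e^(9*t)} = 1/(s - 9).
So (s^2 - 2*s - 8)Y = 1/(s - 9) + (s + 3).
Solve for Y(s) and write it as one ratio of polynomials.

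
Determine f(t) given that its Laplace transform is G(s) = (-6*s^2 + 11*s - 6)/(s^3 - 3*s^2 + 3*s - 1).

f(t) = -t^2*exp(t)/2 - t*exp(t) - 6*exp(t)

Factor the denominator: s^3 - 3*s^2 + 3*s - 1 = (s - 1)^3.
Partial fraction decomposition gives [-6/(s - 1)] + [-1/(s - 1)^2] + [-1/(s - 1)^3].
Invert each term: -6/(s - 1) ↔ -6e^(t); -1/(s - 1)^2 ↔ -t·e^(t); -1/(s - 1)^3 ↔ (-1/2)t^2·e^(t).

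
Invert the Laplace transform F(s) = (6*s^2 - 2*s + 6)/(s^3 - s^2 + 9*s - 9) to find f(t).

Factor the denominator: s^3 - s^2 + 9*s - 9 = (s - 1)*(s^2 + 9).
Partial fraction decomposition gives [1/(s - 1)] + [5*s/(s^2 + 9)] + [3/(s^2 + 9)].
Invert each term: 1/(s - 1) ↔ e^(t); 5·s/(s^2 + 9) ↔ 5cos(3t); 1·3/(s^2 + 9) ↔ sin(3t).

f(t) = exp(t) + sin(3*t) + 5*cos(3*t)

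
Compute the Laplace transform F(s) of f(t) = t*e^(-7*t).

F(s) = (s + 7)^(-2)

L{e^(-7t)} = 1/(s + 7).
Then apply L{t·g(t)} = -d/ds[G(s)] with G(s) = 1/(s + 7):
differentiating 1 time and applying the sign gives (s + 7)^(-2).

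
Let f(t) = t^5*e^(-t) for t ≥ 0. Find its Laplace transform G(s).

G(s) = 120/(s + 1)^6

L{t^5} = 5!/s^6 = 120/s^6.
By the first shifting theorem, multiplying by e^(-t) replaces s with s + 1.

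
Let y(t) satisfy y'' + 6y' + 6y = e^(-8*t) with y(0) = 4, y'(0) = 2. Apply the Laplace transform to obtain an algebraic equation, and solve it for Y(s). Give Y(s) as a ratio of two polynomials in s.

Y(s) = (4*s^2 + 58*s + 209)/(s^3 + 14*s^2 + 54*s + 48)

Transform both sides with L{·}.
Using L{y''} = s^2 Y - s·y(0) - y'(0) and L{y'} = sY - y(0), with y(0) = 4, y'(0) = 2, the left side becomes (s^2 + 6*s + 6)Y - (4*s + 26).
The right side is L{e^(-8*t)} = 1/(s + 8).
So (s^2 + 6*s + 6)Y = 1/(s + 8) + (4*s + 26).
Isolate Y and clear denominators.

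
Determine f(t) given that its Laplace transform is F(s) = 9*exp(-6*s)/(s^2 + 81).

f(t) = Heaviside(t - 6)*(sin(9*t - 54))

The factor e^(-6s) signals a time shift by c = 6 (second shifting theorem).
L{sin(9t)} = 9/(s^2 + 81), so L^-1{9/(s^2 + 81)} = sin(9*t).
Hence the inverse is u(t - 6) times that function evaluated at t - 6.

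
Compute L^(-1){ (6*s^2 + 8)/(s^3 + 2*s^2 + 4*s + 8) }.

Factor the denominator: s^3 + 2*s^2 + 4*s + 8 = (s + 2)*(s^2 + 4).
Partial fraction decomposition gives [4/(s + 2)] + [2*s/(s^2 + 4)] + [-4/(s^2 + 4)].
Invert each term: 4/(s + 2) ↔ 4e^(-2t); 2·s/(s^2 + 4) ↔ 2cos(2t); -2·2/(s^2 + 4) ↔ -2sin(2t).

-2*sin(2*t) + 2*cos(2*t) + 4*exp(-2*t)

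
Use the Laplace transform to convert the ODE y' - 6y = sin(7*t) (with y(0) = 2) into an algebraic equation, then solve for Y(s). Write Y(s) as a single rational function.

Y(s) = (2*s^2 + 105)/(s^3 - 6*s^2 + 49*s - 294)

Transform both sides with L{·}.
The derivative rules (L{y'} = sY - y(0) = sY - 2) turn the left side into (s - 6)Y - (2).
The right side is L{sin(7*t)} = 7/(s^2 + 49).
So (s - 6)Y = 7/(s^2 + 49) + (2).
Divide through and combine into a single rational function.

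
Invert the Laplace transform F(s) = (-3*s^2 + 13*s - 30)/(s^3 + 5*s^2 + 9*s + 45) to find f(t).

Factor the denominator: s^3 + 5*s^2 + 9*s + 45 = (s + 5)*(s^2 + 9).
Partial fraction decomposition gives [-5/(s + 5)] + [2*s/(s^2 + 9)] + [3/(s^2 + 9)].
Invert each term: -5/(s + 5) ↔ -5e^(-5t); 2·s/(s^2 + 9) ↔ 2cos(3t); 1·3/(s^2 + 9) ↔ sin(3t).

f(t) = sin(3*t) + 2*cos(3*t) - 5*exp(-5*t)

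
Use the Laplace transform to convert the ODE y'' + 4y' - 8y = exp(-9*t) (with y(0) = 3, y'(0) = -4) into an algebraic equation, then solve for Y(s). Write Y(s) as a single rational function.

Take the Laplace transform of both sides.
With L{y''} = s^2 Y - s·y(0) - y'(0) and L{y'} = sY - y(0), with y(0) = 3, y'(0) = -4: the LHS transforms to (s^2 + 4*s - 8)Y - (3*s + 8).
The right side is L{exp(-9*t)} = 1/(s + 9).
So (s^2 + 4*s - 8)Y = 1/(s + 9) + (3*s + 8).
Solve for Y(s) and write it as one ratio of polynomials.

Y(s) = (3*s^2 + 35*s + 73)/(s^3 + 13*s^2 + 28*s - 72)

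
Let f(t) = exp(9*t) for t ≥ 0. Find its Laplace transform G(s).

L{e^(9t)} = 1/(s - 9).

G(s) = 1/(s - 9)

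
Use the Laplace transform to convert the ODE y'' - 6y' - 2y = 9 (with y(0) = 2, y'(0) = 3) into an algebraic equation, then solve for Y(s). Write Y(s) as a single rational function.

Y(s) = (2*s^2 - 9*s + 9)/(s^3 - 6*s^2 - 2*s)

Transform both sides with L{·}.
The derivative rules (L{y''} = s^2 Y - s·y(0) - y'(0) and L{y'} = sY - y(0), with y(0) = 2, y'(0) = 3) turn the left side into (s^2 - 6*s - 2)Y - (2*s - 9).
The right side is L{9} = 9/s.
So (s^2 - 6*s - 2)Y = 9/s + (2*s - 9).
Divide through and combine into a single rational function.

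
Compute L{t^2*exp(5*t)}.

L{e^(5t)} = 1/(s - 5).
Then apply L{t^2·g(t)} = (-1)^2 d^2/ds^2[H(s)] with H(s) = 1/(s - 5):
differentiating 2 times and applying the sign gives 2/(s - 5)^3.

2/(s - 5)^3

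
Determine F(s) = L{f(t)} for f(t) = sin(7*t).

F(s) = 7/(s^2 + 49)

L{sin(7t)} = 7/(s^2 + 49).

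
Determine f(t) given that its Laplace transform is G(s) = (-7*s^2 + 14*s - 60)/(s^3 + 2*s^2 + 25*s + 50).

Factor the denominator: s^3 + 2*s^2 + 25*s + 50 = (s + 2)*(s^2 + 25).
Partial fraction decomposition gives [-4/(s + 2)] + [-3*s/(s^2 + 25)] + [20/(s^2 + 25)].
Invert each term: -4/(s + 2) ↔ -4e^(-2t); -3·s/(s^2 + 25) ↔ -3cos(5t); 4·5/(s^2 + 25) ↔ 4sin(5t).

f(t) = 4*sin(5*t) - 3*cos(5*t) - 4*exp(-2*t)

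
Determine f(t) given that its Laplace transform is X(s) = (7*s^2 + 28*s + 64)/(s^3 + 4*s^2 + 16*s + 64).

f(t) = 2*sin(4*t) + 5*cos(4*t) + 2*exp(-4*t)

Factor the denominator: s^3 + 4*s^2 + 16*s + 64 = (s + 4)*(s^2 + 16).
Partial fraction decomposition gives [2/(s + 4)] + [5*s/(s^2 + 16)] + [8/(s^2 + 16)].
Invert each term: 2/(s + 4) ↔ 2e^(-4t); 5·s/(s^2 + 16) ↔ 5cos(4t); 2·4/(s^2 + 16) ↔ 2sin(4t).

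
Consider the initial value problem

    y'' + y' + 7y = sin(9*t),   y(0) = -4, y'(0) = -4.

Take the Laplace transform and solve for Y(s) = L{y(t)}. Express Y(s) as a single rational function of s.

Y(s) = (-4*s^3 - 8*s^2 - 324*s - 639)/(s^4 + s^3 + 88*s^2 + 81*s + 567)

Laplace-transform each side.
With L{y''} = s^2 Y - s·y(0) - y'(0) and L{y'} = sY - y(0), with y(0) = -4, y'(0) = -4: the LHS transforms to (s^2 + s + 7)Y - (-4*s - 8).
The right side is L{sin(9*t)} = 9/(s^2 + 81).
So (s^2 + s + 7)Y = 9/(s^2 + 81) + (-4*s - 8).
Divide through and combine into a single rational function.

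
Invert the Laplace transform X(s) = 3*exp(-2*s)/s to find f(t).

The factor e^(-2s) signals a time shift by c = 2 (second shifting theorem).
L{3} = 3/s, so L^-1{3/s} = 3.
Hence the inverse is u(t - 2) times that function evaluated at t - 2.

f(t) = Heaviside(t - 2)*(3)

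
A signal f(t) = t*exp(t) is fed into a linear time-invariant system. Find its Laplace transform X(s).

L{e^(t)} = 1/(s - 1).
Then apply L{t·g(t)} = -d/ds[G(s)] with G(s) = 1/(s - 1):
differentiating 1 time and applying the sign gives (s - 1)^(-2).

X(s) = (s - 1)^(-2)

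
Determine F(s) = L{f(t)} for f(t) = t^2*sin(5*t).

F(s) = 10*(3*s^2 - 25)/(s^2 + 25)^3

L{sin(5t)} = 5/(s^2 + 25).
Then apply L{t^2·g(t)} = (-1)^2 d^2/ds^2[G(s)] with G(s) = 5/(s^2 + 25):
differentiating 2 times and applying the sign gives 10*(3*s^2 - 25)/(s^2 + 25)^3.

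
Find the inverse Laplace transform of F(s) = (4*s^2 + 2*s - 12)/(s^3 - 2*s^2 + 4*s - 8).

Factor the denominator: s^3 - 2*s^2 + 4*s - 8 = (s - 2)*(s^2 + 4).
Partial fraction decomposition gives [1/(s - 2)] + [3*s/(s^2 + 4)] + [8/(s^2 + 4)].
Invert each term: 1/(s - 2) ↔ e^(2t); 3·s/(s^2 + 4) ↔ 3cos(2t); 4·2/(s^2 + 4) ↔ 4sin(2t).

exp(2*t) + 4*sin(2*t) + 3*cos(2*t)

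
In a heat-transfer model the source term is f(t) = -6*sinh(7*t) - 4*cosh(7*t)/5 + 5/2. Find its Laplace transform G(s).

G(s) = -4*s/(5*(s^2 - 49)) - 42/(s^2 - 49) + 5/(2*s)

Apply the Laplace transform termwise.
L{5/2} = (5/2)/s; (-6)·[L{sinh(7t)} = 7/(s^2 - 49)]; (-4/5)·[L{cosh(7t)} = s/(s^2 - 49)].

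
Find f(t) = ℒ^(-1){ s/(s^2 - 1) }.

Since L{cosh(t)} = s/(s^2 - 1), the inverse is cosh(t).

f(t) = cosh(t)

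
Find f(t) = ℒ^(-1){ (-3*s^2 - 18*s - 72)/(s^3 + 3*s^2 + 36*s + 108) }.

f(t) = -2*sin(6*t) - 2*cos(6*t) - exp(-3*t)

Factor the denominator: s^3 + 3*s^2 + 36*s + 108 = (s + 3)*(s^2 + 36).
Partial fraction decomposition gives [-1/(s + 3)] + [-2*s/(s^2 + 36)] + [-12/(s^2 + 36)].
Invert each term: -1/(s + 3) ↔ -e^(-3t); -2·s/(s^2 + 36) ↔ -2cos(6t); -2·6/(s^2 + 36) ↔ -2sin(6t).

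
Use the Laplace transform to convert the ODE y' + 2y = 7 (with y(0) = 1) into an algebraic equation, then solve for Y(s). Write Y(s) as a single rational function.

Y(s) = (s + 7)/(s^2 + 2*s)

Transform both sides with L{·}.
The derivative rules (L{y'} = sY - y(0) = sY - 1) turn the left side into (s + 2)Y - (1).
The right side is L{7} = 7/s.
So (s + 2)Y = 7/s + (1).
Solve for Y(s) and write it as one ratio of polynomials.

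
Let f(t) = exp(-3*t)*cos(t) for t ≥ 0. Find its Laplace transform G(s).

L{cos(t)} = s/(s^2 + 1).
By the first shifting theorem, multiplying by e^(-3t) replaces s with s + 3.

G(s) = (s + 3)/((s + 3)^2 + 1)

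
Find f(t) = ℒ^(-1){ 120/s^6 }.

f(t) = t^5

Since L{t^5} = 5!/s^6 = 120/s^6, the inverse is t^5.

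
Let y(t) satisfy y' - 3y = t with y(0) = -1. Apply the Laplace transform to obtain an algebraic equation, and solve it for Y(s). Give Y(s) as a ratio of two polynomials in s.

Y(s) = (-s^2 + 1)/(s^3 - 3*s^2)

Transform both sides with L{·}.
With L{y'} = sY - y(0) = sY - (-1): the LHS transforms to (s - 3)Y - (-1).
The right side is L{t} = s^(-2).
So (s - 3)Y = s^(-2) + (-1).
Solve for Y(s) and write it as one ratio of polynomials.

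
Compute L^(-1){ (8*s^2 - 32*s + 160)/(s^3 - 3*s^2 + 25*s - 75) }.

4*exp(3*t) - 4*sin(5*t) + 4*cos(5*t)

Factor the denominator: s^3 - 3*s^2 + 25*s - 75 = (s - 3)*(s^2 + 25).
Partial fraction decomposition gives [4/(s - 3)] + [4*s/(s^2 + 25)] + [-20/(s^2 + 25)].
Invert each term: 4/(s - 3) ↔ 4e^(3t); 4·s/(s^2 + 25) ↔ 4cos(5t); -4·5/(s^2 + 25) ↔ -4sin(5t).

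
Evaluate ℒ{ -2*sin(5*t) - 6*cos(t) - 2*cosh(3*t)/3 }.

-6*s/(s^2 + 1) - 2*s/(3*(s^2 - 9)) - 10/(s^2 + 25)

By linearity of the Laplace transform, transform each term separately.
(-6)·[L{cos(t)} = s/(s^2 + 1)]; (-2)·[L{sin(5t)} = 5/(s^2 + 25)]; (-2/3)·[L{cosh(3t)} = s/(s^2 - 9)].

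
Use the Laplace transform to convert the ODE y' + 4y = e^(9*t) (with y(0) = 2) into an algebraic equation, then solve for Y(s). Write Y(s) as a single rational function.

Y(s) = (2*s - 17)/(s^2 - 5*s - 36)

Laplace-transform each side.
Using L{y'} = sY - y(0) = sY - 2, the left side becomes (s + 4)Y - (2).
The right side is L{e^(9*t)} = 1/(s - 9).
So (s + 4)Y = 1/(s - 9) + (2).
Divide through and combine into a single rational function.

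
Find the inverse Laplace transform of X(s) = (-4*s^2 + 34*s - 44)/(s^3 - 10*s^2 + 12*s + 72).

Factor the denominator: s^3 - 10*s^2 + 12*s + 72 = (s - 6)^2*(s + 2).
Partial fraction decomposition gives [-2/(s - 6)] + [2/(s - 6)^2] + [-2/(s + 2)].
Invert each term: -2/(s - 6) ↔ -2e^(6t); 2/(s - 6)^2 ↔ 2t·e^(6t); -2/(s + 2) ↔ -2e^(-2t).

2*t*exp(6*t) - 2*exp(6*t) - 2*exp(-2*t)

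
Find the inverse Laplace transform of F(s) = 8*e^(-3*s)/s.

Heaviside(t - 3)*(8)

The factor e^(-3s) signals a time shift by c = 3 (second shifting theorem).
L{8} = 8/s, so L^-1{8/s} = 8.
Hence the inverse is u(t - 3) times that function evaluated at t - 3.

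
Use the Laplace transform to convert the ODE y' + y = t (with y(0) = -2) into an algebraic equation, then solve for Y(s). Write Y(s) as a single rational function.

Apply the Laplace transform to the equation.
Using L{y'} = sY - y(0) = sY - (-2), the left side becomes (s + 1)Y - (-2).
The right side is L{t} = s^(-2).
So (s + 1)Y = s^(-2) + (-2).
Isolate Y and clear denominators.

Y(s) = (-2*s^2 + 1)/(s^3 + s^2)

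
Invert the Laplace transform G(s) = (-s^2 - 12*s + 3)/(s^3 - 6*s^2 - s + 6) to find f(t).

Factor the denominator: s^3 - 6*s^2 - s + 6 = (s - 6)*(s - 1)*(s + 1).
Partial fraction decomposition gives [-3/(s - 6)] + [1/(s + 1)] + [1/(s - 1)].
Invert each term: -3/(s - 6) ↔ -3e^(6t); 1/(s + 1) ↔ e^(-t); 1/(s - 1) ↔ e^(t).

f(t) = -3*exp(6*t) + exp(t) + exp(-t)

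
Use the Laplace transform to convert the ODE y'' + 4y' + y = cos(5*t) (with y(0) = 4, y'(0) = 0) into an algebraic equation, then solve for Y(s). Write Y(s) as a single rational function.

Transform both sides with L{·}.
Using L{y''} = s^2 Y - s·y(0) - y'(0) and L{y'} = sY - y(0), with y(0) = 4, y'(0) = 0, the left side becomes (s^2 + 4*s + 1)Y - (4*s + 16).
The right side is L{cos(5*t)} = s/(s^2 + 25).
So (s^2 + 4*s + 1)Y = s/(s^2 + 25) + (4*s + 16).
Solve for Y(s) and write it as one ratio of polynomials.

Y(s) = (4*s^3 + 16*s^2 + 101*s + 400)/(s^4 + 4*s^3 + 26*s^2 + 100*s + 25)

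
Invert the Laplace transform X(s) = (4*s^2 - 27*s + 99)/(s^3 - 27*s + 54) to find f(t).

f(t) = 6*t*exp(3*t) - exp(3*t) + 5*exp(-6*t)

Factor the denominator: s^3 - 27*s + 54 = (s - 3)^2*(s + 6).
Partial fraction decomposition gives [-1/(s - 3)] + [6/(s - 3)^2] + [5/(s + 6)].
Invert each term: -1/(s - 3) ↔ -e^(3t); 6/(s - 3)^2 ↔ 6t·e^(3t); 5/(s + 6) ↔ 5e^(-6t).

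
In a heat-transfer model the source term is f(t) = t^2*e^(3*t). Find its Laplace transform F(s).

L{e^(3t)} = 1/(s - 3).
Then apply L{t^2·g(t)} = (-1)^2 d^2/ds^2[G(s)] with G(s) = 1/(s - 3):
differentiating 2 times and applying the sign gives 2/(s - 3)^3.

F(s) = 2/(s - 3)^3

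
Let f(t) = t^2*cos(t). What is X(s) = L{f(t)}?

L{cos(t)} = s/(s^2 + 1).
Then apply L{t^2·g(t)} = (-1)^2 d^2/ds^2[G(s)] with G(s) = s/(s^2 + 1):
differentiating 2 times and applying the sign gives 2*s*(s^2 - 3)/(s^2 + 1)^3.

X(s) = 2*s*(s^2 - 3)/(s^2 + 1)^3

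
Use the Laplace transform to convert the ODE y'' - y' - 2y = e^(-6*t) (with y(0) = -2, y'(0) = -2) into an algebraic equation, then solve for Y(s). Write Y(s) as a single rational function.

Laplace-transform each side.
With L{y''} = s^2 Y - s·y(0) - y'(0) and L{y'} = sY - y(0), with y(0) = -2, y'(0) = -2: the LHS transforms to (s^2 - s - 2)Y - (-2*s).
The right side is L{e^(-6*t)} = 1/(s + 6).
So (s^2 - s - 2)Y = 1/(s + 6) + (-2*s).
Divide through and combine into a single rational function.

Y(s) = (-2*s^2 - 12*s + 1)/(s^3 + 5*s^2 - 8*s - 12)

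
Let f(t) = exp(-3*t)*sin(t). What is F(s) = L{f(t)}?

F(s) = 1/((s + 3)^2 + 1)

L{sin(t)} = 1/(s^2 + 1).
By the first shifting theorem, multiplying by e^(-3t) replaces s with s + 3.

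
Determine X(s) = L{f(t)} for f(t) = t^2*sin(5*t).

X(s) = 10*(3*s^2 - 25)/(s^2 + 25)^3

L{sin(5t)} = 5/(s^2 + 25).
Then apply L{t^2·g(t)} = (-1)^2 d^2/ds^2[G(s)] with G(s) = 5/(s^2 + 25):
differentiating 2 times and applying the sign gives 10*(3*s^2 - 25)/(s^2 + 25)^3.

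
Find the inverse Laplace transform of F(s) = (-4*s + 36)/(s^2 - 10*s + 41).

Complete the square in the denominator: s^2 - 10*s + 41 = (s - 5)^2 + 4^2.
Split the numerator to match: -4*s + 36 = -4·(s - 5) + 4·4.
Invert each term: -4·(s - 5)/((s - 5)^2 + 16) ↔ -4e^(5t)cos(4t); 4·4/((s - 5)^2 + 16) ↔ 4e^(5t)sin(4t).

4*exp(5*t)*sin(4*t) - 4*exp(5*t)*cos(4*t)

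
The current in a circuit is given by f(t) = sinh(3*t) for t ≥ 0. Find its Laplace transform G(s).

G(s) = 3/(s^2 - 9)

L{sinh(3t)} = 3/(s^2 - 9).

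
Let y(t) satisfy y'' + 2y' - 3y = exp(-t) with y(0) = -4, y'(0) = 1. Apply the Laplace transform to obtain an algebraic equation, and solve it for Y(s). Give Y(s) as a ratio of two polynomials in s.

Take the Laplace transform of both sides.
The derivative rules (L{y''} = s^2 Y - s·y(0) - y'(0) and L{y'} = sY - y(0), with y(0) = -4, y'(0) = 1) turn the left side into (s^2 + 2*s - 3)Y - (-4*s - 7).
The right side is L{exp(-t)} = 1/(s + 1).
So (s^2 + 2*s - 3)Y = 1/(s + 1) + (-4*s - 7).
Isolate Y and clear denominators.

Y(s) = (-4*s^2 - 11*s - 6)/(s^3 + 3*s^2 - s - 3)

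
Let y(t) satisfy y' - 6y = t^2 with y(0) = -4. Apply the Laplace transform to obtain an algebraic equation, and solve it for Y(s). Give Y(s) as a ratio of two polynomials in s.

Apply the Laplace transform to the equation.
The derivative rules (L{y'} = sY - y(0) = sY - (-4)) turn the left side into (s - 6)Y - (-4).
The right side is L{t^2} = 2/s^3.
So (s - 6)Y = 2/s^3 + (-4).
Divide through and combine into a single rational function.

Y(s) = (-4*s^3 + 2)/(s^4 - 6*s^3)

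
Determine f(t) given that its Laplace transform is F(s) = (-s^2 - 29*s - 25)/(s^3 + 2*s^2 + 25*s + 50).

Factor the denominator: s^3 + 2*s^2 + 25*s + 50 = (s + 2)*(s^2 + 25).
Partial fraction decomposition gives [1/(s + 2)] + [-2*s/(s^2 + 25)] + [-25/(s^2 + 25)].
Invert each term: 1/(s + 2) ↔ e^(-2t); -2·s/(s^2 + 25) ↔ -2cos(5t); -5·5/(s^2 + 25) ↔ -5sin(5t).

f(t) = -5*sin(5*t) - 2*cos(5*t) + exp(-2*t)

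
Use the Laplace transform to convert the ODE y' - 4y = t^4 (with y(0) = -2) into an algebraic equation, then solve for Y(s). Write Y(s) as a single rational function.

Apply the Laplace transform to the equation.
With L{y'} = sY - y(0) = sY - (-2): the LHS transforms to (s - 4)Y - (-2).
The right side is L{t^4} = 24/s^5.
So (s - 4)Y = 24/s^5 + (-2).
Isolate Y and clear denominators.

Y(s) = (-2*s^5 + 24)/(s^6 - 4*s^5)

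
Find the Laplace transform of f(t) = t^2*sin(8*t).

16*(3*s^2 - 64)/(s^2 + 64)^3

L{sin(8t)} = 8/(s^2 + 64).
Then apply L{t^2·g(t)} = (-1)^2 d^2/ds^2[H(s)] with H(s) = 8/(s^2 + 64):
differentiating 2 times and applying the sign gives 16*(3*s^2 - 64)/(s^2 + 64)^3.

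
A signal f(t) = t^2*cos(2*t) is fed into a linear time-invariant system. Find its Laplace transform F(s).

F(s) = 2*s*(s^2 - 12)/(s^2 + 4)^3

L{cos(2t)} = s/(s^2 + 4).
Then apply L{t^2·g(t)} = (-1)^2 d^2/ds^2[G(s)] with G(s) = s/(s^2 + 4):
differentiating 2 times and applying the sign gives 2*s*(s^2 - 12)/(s^2 + 4)^3.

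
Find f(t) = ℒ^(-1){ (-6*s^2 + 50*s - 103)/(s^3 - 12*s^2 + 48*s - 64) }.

Factor the denominator: s^3 - 12*s^2 + 48*s - 64 = (s - 4)^3.
Partial fraction decomposition gives [-6/(s - 4)] + [2/(s - 4)^2] + [(s - 4)^(-3)].
Invert each term: -6/(s - 4) ↔ -6e^(4t); 2/(s - 4)^2 ↔ 2t·e^(4t); 1/(s - 4)^3 ↔ (1/2)t^2·e^(4t).

f(t) = t^2*exp(4*t)/2 + 2*t*exp(4*t) - 6*exp(4*t)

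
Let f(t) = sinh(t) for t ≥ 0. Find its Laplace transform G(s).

L{sinh(t)} = 1/(s^2 - 1).

G(s) = 1/(s^2 - 1)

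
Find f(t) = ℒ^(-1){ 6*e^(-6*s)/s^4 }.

f(t) = Heaviside(t - 6)*((t - 6)^3)

The factor e^(-6s) signals a time shift by c = 6 (second shifting theorem).
L{t^3} = 3!/s^4 = 6/s^4, so L^-1{6/s^4} = t^3.
Hence the inverse is u(t - 6) times that function evaluated at t - 6.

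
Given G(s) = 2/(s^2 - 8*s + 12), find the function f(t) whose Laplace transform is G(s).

f(t) = exp(4*t)*sinh(2*t)

Rewrite the denominator: s^2 - 8*s + 12 = (s - 4)^2 - 4.
The form in (s - 4) signals a first-shifting-theorem factor e^(4t).
Since L{sinh(2t)} = 2/(s^2 - 4), the inverse is e^(4*t)*sinh(2*t).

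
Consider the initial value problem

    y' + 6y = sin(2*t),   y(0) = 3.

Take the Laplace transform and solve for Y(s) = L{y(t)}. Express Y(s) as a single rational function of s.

Y(s) = (3*s^2 + 14)/(s^3 + 6*s^2 + 4*s + 24)

Laplace-transform each side.
Using L{y'} = sY - y(0) = sY - 3, the left side becomes (s + 6)Y - (3).
The right side is L{sin(2*t)} = 2/(s^2 + 4).
So (s + 6)Y = 2/(s^2 + 4) + (3).
Divide through and combine into a single rational function.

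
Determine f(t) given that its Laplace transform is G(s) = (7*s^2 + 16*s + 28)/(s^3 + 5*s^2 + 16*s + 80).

f(t) = -sin(4*t) + 4*cos(4*t) + 3*exp(-5*t)

Factor the denominator: s^3 + 5*s^2 + 16*s + 80 = (s + 5)*(s^2 + 16).
Partial fraction decomposition gives [3/(s + 5)] + [4*s/(s^2 + 16)] + [-4/(s^2 + 16)].
Invert each term: 3/(s + 5) ↔ 3e^(-5t); 4·s/(s^2 + 16) ↔ 4cos(4t); -1·4/(s^2 + 16) ↔ -sin(4t).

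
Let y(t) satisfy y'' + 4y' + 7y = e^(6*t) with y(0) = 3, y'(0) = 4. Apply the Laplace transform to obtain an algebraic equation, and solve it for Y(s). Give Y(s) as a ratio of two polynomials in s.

Laplace-transform each side.
Using L{y''} = s^2 Y - s·y(0) - y'(0) and L{y'} = sY - y(0), with y(0) = 3, y'(0) = 4, the left side becomes (s^2 + 4*s + 7)Y - (3*s + 16).
The right side is L{e^(6*t)} = 1/(s - 6).
So (s^2 + 4*s + 7)Y = 1/(s - 6) + (3*s + 16).
Isolate Y and clear denominators.

Y(s) = (3*s^2 - 2*s - 95)/(s^3 - 2*s^2 - 17*s - 42)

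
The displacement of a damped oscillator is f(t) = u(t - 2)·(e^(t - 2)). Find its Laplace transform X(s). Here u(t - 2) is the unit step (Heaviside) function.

X(s) = exp(-2*s)/(s - 1)

By the second shifting theorem, L{u(t - c)·g(t - c)} = e^(-cs)·G(s) with c = 2 and G(s) = L{g(t)}.
L{e^(t)} = 1/(s - 1).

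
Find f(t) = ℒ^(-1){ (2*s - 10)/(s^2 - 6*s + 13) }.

Complete the square in the denominator: s^2 - 6*s + 13 = (s - 3)^2 + 2^2.
Split the numerator to match: 2*s - 10 = 2·(s - 3) - 2·2.
Invert each term: 2·(s - 3)/((s - 3)^2 + 4) ↔ 2e^(3t)cos(2t); -2·2/((s - 3)^2 + 4) ↔ -2e^(3t)sin(2t).

f(t) = -2*exp(3*t)*sin(2*t) + 2*exp(3*t)*cos(2*t)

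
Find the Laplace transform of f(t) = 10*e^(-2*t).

10/(s + 2)

L{10} = 10/s.
By the first shifting theorem, multiplying by e^(-2t) replaces s with s + 2.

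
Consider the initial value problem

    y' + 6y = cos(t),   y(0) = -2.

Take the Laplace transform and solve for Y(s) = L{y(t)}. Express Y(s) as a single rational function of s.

Transform both sides with L{·}.
Using L{y'} = sY - y(0) = sY - (-2), the left side becomes (s + 6)Y - (-2).
The right side is L{cos(t)} = s/(s^2 + 1).
So (s + 6)Y = s/(s^2 + 1) + (-2).
Divide through and combine into a single rational function.

Y(s) = (-2*s^2 + s - 2)/(s^3 + 6*s^2 + s + 6)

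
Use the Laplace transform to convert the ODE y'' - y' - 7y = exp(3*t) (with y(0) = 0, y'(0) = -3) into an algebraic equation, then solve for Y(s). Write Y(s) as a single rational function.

Y(s) = (-3*s + 10)/(s^3 - 4*s^2 - 4*s + 21)

Apply the Laplace transform to the equation.
With L{y''} = s^2 Y - s·y(0) - y'(0) and L{y'} = sY - y(0), with y(0) = 0, y'(0) = -3: the LHS transforms to (s^2 - s - 7)Y - (-3).
The right side is L{exp(3*t)} = 1/(s - 3).
So (s^2 - s - 7)Y = 1/(s - 3) + (-3).
Solve for Y(s) and write it as one ratio of polynomials.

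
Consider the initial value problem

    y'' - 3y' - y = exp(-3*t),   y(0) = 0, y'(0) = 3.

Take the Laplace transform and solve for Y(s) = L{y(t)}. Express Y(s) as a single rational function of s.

Laplace-transform each side.
The derivative rules (L{y''} = s^2 Y - s·y(0) - y'(0) and L{y'} = sY - y(0), with y(0) = 0, y'(0) = 3) turn the left side into (s^2 - 3*s - 1)Y - (3).
The right side is L{exp(-3*t)} = 1/(s + 3).
So (s^2 - 3*s - 1)Y = 1/(s + 3) + (3).
Solve for Y(s) and write it as one ratio of polynomials.

Y(s) = (3*s + 10)/(s^3 - 10*s - 3)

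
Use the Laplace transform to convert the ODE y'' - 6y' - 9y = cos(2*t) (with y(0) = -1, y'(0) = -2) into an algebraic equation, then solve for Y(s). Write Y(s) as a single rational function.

Y(s) = (-s^3 + 4*s^2 - 3*s + 16)/(s^4 - 6*s^3 - 5*s^2 - 24*s - 36)

Transform both sides with L{·}.
With L{y''} = s^2 Y - s·y(0) - y'(0) and L{y'} = sY - y(0), with y(0) = -1, y'(0) = -2: the LHS transforms to (s^2 - 6*s - 9)Y - (-s + 4).
The right side is L{cos(2*t)} = s/(s^2 + 4).
So (s^2 - 6*s - 9)Y = s/(s^2 + 4) + (-s + 4).
Solve for Y(s) and write it as one ratio of polynomials.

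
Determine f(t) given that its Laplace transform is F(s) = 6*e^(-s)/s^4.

f(t) = Heaviside(t - 1)*((t - 1)^3)

The factor e^(-s) signals a time shift by c = 1 (second shifting theorem).
L{t^3} = 3!/s^4 = 6/s^4, so L^-1{6/s^4} = t^3.
Hence the inverse is u(t - 1) times that function evaluated at t - 1.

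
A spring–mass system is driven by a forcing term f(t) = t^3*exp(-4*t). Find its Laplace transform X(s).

X(s) = 6/(s + 4)^4

L{t^3} = 3!/s^4 = 6/s^4.
By the first shifting theorem, multiplying by e^(-4t) replaces s with s + 4.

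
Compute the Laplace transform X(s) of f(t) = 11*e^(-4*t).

L{11} = 11/s.
By the first shifting theorem, multiplying by e^(-4t) replaces s with s + 4.

X(s) = 11/(s + 4)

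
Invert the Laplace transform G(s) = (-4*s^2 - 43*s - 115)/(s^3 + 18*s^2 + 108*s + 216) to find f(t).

f(t) = -t^2*exp(-6*t)/2 + 5*t*exp(-6*t) - 4*exp(-6*t)

Factor the denominator: s^3 + 18*s^2 + 108*s + 216 = (s + 6)^3.
Partial fraction decomposition gives [-4/(s + 6)] + [5/(s + 6)^2] + [-1/(s + 6)^3].
Invert each term: -4/(s + 6) ↔ -4e^(-6t); 5/(s + 6)^2 ↔ 5t·e^(-6t); -1/(s + 6)^3 ↔ (-1/2)t^2·e^(-6t).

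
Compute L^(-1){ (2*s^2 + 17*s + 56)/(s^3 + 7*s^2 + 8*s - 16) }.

-4*t*exp(-4*t) + 3*exp(t) - exp(-4*t)

Factor the denominator: s^3 + 7*s^2 + 8*s - 16 = (s - 1)*(s + 4)^2.
Partial fraction decomposition gives [-1/(s + 4)] + [-4/(s + 4)^2] + [3/(s - 1)].
Invert each term: -1/(s + 4) ↔ -e^(-4t); -4/(s + 4)^2 ↔ -4t·e^(-4t); 3/(s - 1) ↔ 3e^(t).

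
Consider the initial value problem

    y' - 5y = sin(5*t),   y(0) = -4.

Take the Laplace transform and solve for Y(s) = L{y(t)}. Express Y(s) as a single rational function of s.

Apply the Laplace transform to the equation.
The derivative rules (L{y'} = sY - y(0) = sY - (-4)) turn the left side into (s - 5)Y - (-4).
The right side is L{sin(5*t)} = 5/(s^2 + 25).
So (s - 5)Y = 5/(s^2 + 25) + (-4).
Solve for Y(s) and write it as one ratio of polynomials.

Y(s) = (-4*s^2 - 95)/(s^3 - 5*s^2 + 25*s - 125)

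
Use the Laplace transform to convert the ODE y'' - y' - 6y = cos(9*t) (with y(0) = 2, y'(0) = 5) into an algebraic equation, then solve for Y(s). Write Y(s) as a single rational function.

Take the Laplace transform of both sides.
With L{y''} = s^2 Y - s·y(0) - y'(0) and L{y'} = sY - y(0), with y(0) = 2, y'(0) = 5: the LHS transforms to (s^2 - s - 6)Y - (2*s + 3).
The right side is L{cos(9*t)} = s/(s^2 + 81).
So (s^2 - s - 6)Y = s/(s^2 + 81) + (2*s + 3).
Divide through and combine into a single rational function.

Y(s) = (2*s^3 + 3*s^2 + 163*s + 243)/(s^4 - s^3 + 75*s^2 - 81*s - 486)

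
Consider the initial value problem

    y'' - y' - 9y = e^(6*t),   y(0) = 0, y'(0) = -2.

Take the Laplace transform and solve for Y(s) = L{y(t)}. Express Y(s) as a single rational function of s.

Y(s) = (-2*s + 13)/(s^3 - 7*s^2 - 3*s + 54)

Take the Laplace transform of both sides.
The derivative rules (L{y''} = s^2 Y - s·y(0) - y'(0) and L{y'} = sY - y(0), with y(0) = 0, y'(0) = -2) turn the left side into (s^2 - s - 9)Y - (-2).
The right side is L{e^(6*t)} = 1/(s - 6).
So (s^2 - s - 9)Y = 1/(s - 6) + (-2).
Isolate Y and clear denominators.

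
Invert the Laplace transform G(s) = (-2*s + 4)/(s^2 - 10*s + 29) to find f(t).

f(t) = -3*exp(5*t)*sin(2*t) - 2*exp(5*t)*cos(2*t)

Complete the square in the denominator: s^2 - 10*s + 29 = (s - 5)^2 + 2^2.
Split the numerator to match: -2*s + 4 = -2·(s - 5) - 3·2.
Invert each term: -2·(s - 5)/((s - 5)^2 + 4) ↔ -2e^(5t)cos(2t); -3·2/((s - 5)^2 + 4) ↔ -3e^(5t)sin(2t).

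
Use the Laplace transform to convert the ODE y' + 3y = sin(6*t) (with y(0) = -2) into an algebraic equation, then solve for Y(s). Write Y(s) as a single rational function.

Y(s) = (-2*s^2 - 66)/(s^3 + 3*s^2 + 36*s + 108)

Laplace-transform each side.
The derivative rules (L{y'} = sY - y(0) = sY - (-2)) turn the left side into (s + 3)Y - (-2).
The right side is L{sin(6*t)} = 6/(s^2 + 36).
So (s + 3)Y = 6/(s^2 + 36) + (-2).
Solve for Y(s) and write it as one ratio of polynomials.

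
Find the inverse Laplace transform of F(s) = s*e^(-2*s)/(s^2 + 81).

Heaviside(t - 2)*(cos(9*t - 18))

The factor e^(-2s) signals a time shift by c = 2 (second shifting theorem).
L{cos(9t)} = s/(s^2 + 81), so L^-1{s/(s^2 + 81)} = cos(9*t).
Hence the inverse is u(t - 2) times that function evaluated at t - 2.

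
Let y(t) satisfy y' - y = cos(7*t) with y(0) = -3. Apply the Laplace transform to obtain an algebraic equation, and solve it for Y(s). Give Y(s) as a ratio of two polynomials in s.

Transform both sides with L{·}.
With L{y'} = sY - y(0) = sY - (-3): the LHS transforms to (s - 1)Y - (-3).
The right side is L{cos(7*t)} = s/(s^2 + 49).
So (s - 1)Y = s/(s^2 + 49) + (-3).
Isolate Y and clear denominators.

Y(s) = (-3*s^2 + s - 147)/(s^3 - s^2 + 49*s - 49)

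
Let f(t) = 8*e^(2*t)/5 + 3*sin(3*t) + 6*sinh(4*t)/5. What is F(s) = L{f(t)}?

F(s) = 9/(s^2 + 9) + 24/(5*(s^2 - 16)) + 8/(5*(s - 2))

By linearity of the Laplace transform, transform each term separately.
(8/5)·[L{e^(2t)} = 1/(s - 2)]; (6/5)·[L{sinh(4t)} = 4/(s^2 - 16)]; (3)·[L{sin(3t)} = 3/(s^2 + 9)].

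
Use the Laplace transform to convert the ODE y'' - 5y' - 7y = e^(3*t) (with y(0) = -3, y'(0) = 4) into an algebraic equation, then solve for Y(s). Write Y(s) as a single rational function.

Y(s) = (-3*s^2 + 28*s - 56)/(s^3 - 8*s^2 + 8*s + 21)

Transform both sides with L{·}.
The derivative rules (L{y''} = s^2 Y - s·y(0) - y'(0) and L{y'} = sY - y(0), with y(0) = -3, y'(0) = 4) turn the left side into (s^2 - 5*s - 7)Y - (-3*s + 19).
The right side is L{e^(3*t)} = 1/(s - 3).
So (s^2 - 5*s - 7)Y = 1/(s - 3) + (-3*s + 19).
Solve for Y(s) and write it as one ratio of polynomials.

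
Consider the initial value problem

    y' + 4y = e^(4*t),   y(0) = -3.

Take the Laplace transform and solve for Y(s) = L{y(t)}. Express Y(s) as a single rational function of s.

Y(s) = (-3*s + 13)/(s^2 - 16)

Apply the Laplace transform to the equation.
With L{y'} = sY - y(0) = sY - (-3): the LHS transforms to (s + 4)Y - (-3).
The right side is L{e^(4*t)} = 1/(s - 4).
So (s + 4)Y = 1/(s - 4) + (-3).
Divide through and combine into a single rational function.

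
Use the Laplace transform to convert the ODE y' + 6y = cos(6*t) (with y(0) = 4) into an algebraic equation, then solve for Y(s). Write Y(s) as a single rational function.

Y(s) = (4*s^2 + s + 144)/(s^3 + 6*s^2 + 36*s + 216)

Apply the Laplace transform to the equation.
With L{y'} = sY - y(0) = sY - 4: the LHS transforms to (s + 6)Y - (4).
The right side is L{cos(6*t)} = s/(s^2 + 36).
So (s + 6)Y = s/(s^2 + 36) + (4).
Isolate Y and clear denominators.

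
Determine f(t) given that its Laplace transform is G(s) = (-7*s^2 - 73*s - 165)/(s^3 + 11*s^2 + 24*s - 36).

Factor the denominator: s^3 + 11*s^2 + 24*s - 36 = (s - 1)*(s + 6)^2.
Partial fraction decomposition gives [-2/(s + 6)] + [-3/(s + 6)^2] + [-5/(s - 1)].
Invert each term: -2/(s + 6) ↔ -2e^(-6t); -3/(s + 6)^2 ↔ -3t·e^(-6t); -5/(s - 1) ↔ -5e^(t).

f(t) = -3*t*exp(-6*t) - 5*exp(t) - 2*exp(-6*t)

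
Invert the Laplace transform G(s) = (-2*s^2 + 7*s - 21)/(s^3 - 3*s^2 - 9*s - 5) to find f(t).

Factor the denominator: s^3 - 3*s^2 - 9*s - 5 = (s - 5)*(s + 1)^2.
Partial fraction decomposition gives [-1/(s + 1)] + [5/(s + 1)^2] + [-1/(s - 5)].
Invert each term: -1/(s + 1) ↔ -e^(-t); 5/(s + 1)^2 ↔ 5t·e^(-t); -1/(s - 5) ↔ -e^(5t).

f(t) = 5*t*exp(-t) - exp(5*t) - exp(-t)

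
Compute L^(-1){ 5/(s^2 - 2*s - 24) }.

exp(t)*sinh(5*t)

Rewrite the denominator: s^2 - 2*s - 24 = (s - 1)^2 - 25.
The form in (s - 1) signals a first-shifting-theorem factor e^(t).
Since L{sinh(5t)} = 5/(s^2 - 25), the inverse is e^(t)*sinh(5*t).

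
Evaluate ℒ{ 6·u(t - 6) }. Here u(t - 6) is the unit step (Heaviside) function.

6*exp(-6*s)/s

By the second shifting theorem, L{u(t - c)·g(t - c)} = e^(-cs)·G(s) with c = 6 and G(s) = L{g(t)}.
L{6} = 6/s.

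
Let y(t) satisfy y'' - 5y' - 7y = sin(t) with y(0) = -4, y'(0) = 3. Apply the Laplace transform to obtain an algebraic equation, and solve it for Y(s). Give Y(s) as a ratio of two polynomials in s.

Y(s) = (-4*s^3 + 23*s^2 - 4*s + 24)/(s^4 - 5*s^3 - 6*s^2 - 5*s - 7)

Laplace-transform each side.
With L{y''} = s^2 Y - s·y(0) - y'(0) and L{y'} = sY - y(0), with y(0) = -4, y'(0) = 3: the LHS transforms to (s^2 - 5*s - 7)Y - (-4*s + 23).
The right side is L{sin(t)} = 1/(s^2 + 1).
So (s^2 - 5*s - 7)Y = 1/(s^2 + 1) + (-4*s + 23).
Divide through and combine into a single rational function.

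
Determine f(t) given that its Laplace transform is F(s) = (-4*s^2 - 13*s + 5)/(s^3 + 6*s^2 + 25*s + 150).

Factor the denominator: s^3 + 6*s^2 + 25*s + 150 = (s + 6)*(s^2 + 25).
Partial fraction decomposition gives [-1/(s + 6)] + [-3*s/(s^2 + 25)] + [5/(s^2 + 25)].
Invert each term: -1/(s + 6) ↔ -e^(-6t); -3·s/(s^2 + 25) ↔ -3cos(5t); 1·5/(s^2 + 25) ↔ sin(5t).

f(t) = sin(5*t) - 3*cos(5*t) - exp(-6*t)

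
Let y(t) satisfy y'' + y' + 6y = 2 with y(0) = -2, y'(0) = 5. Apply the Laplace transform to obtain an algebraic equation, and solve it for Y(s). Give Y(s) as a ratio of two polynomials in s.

Apply the Laplace transform to the equation.
Using L{y''} = s^2 Y - s·y(0) - y'(0) and L{y'} = sY - y(0), with y(0) = -2, y'(0) = 5, the left side becomes (s^2 + s + 6)Y - (-2*s + 3).
The right side is L{2} = 2/s.
So (s^2 + s + 6)Y = 2/s + (-2*s + 3).
Solve for Y(s) and write it as one ratio of polynomials.

Y(s) = (-2*s^2 + 3*s + 2)/(s^3 + s^2 + 6*s)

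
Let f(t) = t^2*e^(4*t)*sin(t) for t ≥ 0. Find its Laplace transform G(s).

G(s) = 2*(3*s^2 - 24*s + 47)/(s^2 - 8*s + 17)^3

L{sin(t)} = 1/(s^2 + 1).
Multiplying by e^(4t) shifts s → s - 4, so L{e^(4*t)*sin(t)} = 1/((s - 4)^2 + 1).
Then apply L{t^2·g(t)} = (-1)^2 d^2/ds^2[H(s)] with H(s) = 1/((s - 4)^2 + 1):
differentiating 2 times and applying the sign gives 2*(3*s^2 - 24*s + 47)/(s^2 - 8*s + 17)^3.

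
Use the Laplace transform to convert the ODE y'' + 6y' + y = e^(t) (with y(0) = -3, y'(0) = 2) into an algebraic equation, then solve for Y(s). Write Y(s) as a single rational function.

Transform both sides with L{·}.
The derivative rules (L{y''} = s^2 Y - s·y(0) - y'(0) and L{y'} = sY - y(0), with y(0) = -3, y'(0) = 2) turn the left side into (s^2 + 6*s + 1)Y - (-3*s - 16).
The right side is L{e^(t)} = 1/(s - 1).
So (s^2 + 6*s + 1)Y = 1/(s - 1) + (-3*s - 16).
Divide through and combine into a single rational function.

Y(s) = (-3*s^2 - 13*s + 17)/(s^3 + 5*s^2 - 5*s - 1)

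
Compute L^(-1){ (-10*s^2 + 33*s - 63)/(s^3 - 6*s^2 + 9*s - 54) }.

-5*exp(6*t) + sin(3*t) - 5*cos(3*t)

Factor the denominator: s^3 - 6*s^2 + 9*s - 54 = (s - 6)*(s^2 + 9).
Partial fraction decomposition gives [-5/(s - 6)] + [-5*s/(s^2 + 9)] + [3/(s^2 + 9)].
Invert each term: -5/(s - 6) ↔ -5e^(6t); -5·s/(s^2 + 9) ↔ -5cos(3t); 1·3/(s^2 + 9) ↔ sin(3t).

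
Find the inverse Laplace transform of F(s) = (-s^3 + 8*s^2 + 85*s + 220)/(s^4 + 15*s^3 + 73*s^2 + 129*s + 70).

6*exp(-t) - 6*exp(-2*t) + 5*exp(-5*t) - 6*exp(-7*t)

Factor the denominator: s^4 + 15*s^3 + 73*s^2 + 129*s + 70 = (s + 1)*(s + 2)*(s + 5)*(s + 7).
Partial fraction decomposition gives [6/(s + 1)] + [-6/(s + 2)] + [5/(s + 5)] + [-6/(s + 7)].
Invert each term: 6/(s + 1) ↔ 6e^(-t); -6/(s + 2) ↔ -6e^(-2t); 5/(s + 5) ↔ 5e^(-5t); -6/(s + 7) ↔ -6e^(-7t).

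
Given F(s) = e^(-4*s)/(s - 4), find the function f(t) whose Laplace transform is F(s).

f(t) = Heaviside(t - 4)*(exp(4*t - 16))

The factor e^(-4s) signals a time shift by c = 4 (second shifting theorem).
L{e^(4t)} = 1/(s - 4), so L^-1{1/(s - 4)} = e^(4*t).
Hence the inverse is u(t - 4) times that function evaluated at t - 4.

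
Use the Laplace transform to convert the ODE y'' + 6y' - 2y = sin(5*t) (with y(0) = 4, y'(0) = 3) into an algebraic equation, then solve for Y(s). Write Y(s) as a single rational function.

Take the Laplace transform of both sides.
With L{y''} = s^2 Y - s·y(0) - y'(0) and L{y'} = sY - y(0), with y(0) = 4, y'(0) = 3: the LHS transforms to (s^2 + 6*s - 2)Y - (4*s + 27).
The right side is L{sin(5*t)} = 5/(s^2 + 25).
So (s^2 + 6*s - 2)Y = 5/(s^2 + 25) + (4*s + 27).
Isolate Y and clear denominators.

Y(s) = (4*s^3 + 27*s^2 + 100*s + 680)/(s^4 + 6*s^3 + 23*s^2 + 150*s - 50)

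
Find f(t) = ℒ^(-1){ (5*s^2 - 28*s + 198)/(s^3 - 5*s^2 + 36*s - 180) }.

f(t) = 3*exp(5*t) - 3*sin(6*t) + 2*cos(6*t)

Factor the denominator: s^3 - 5*s^2 + 36*s - 180 = (s - 5)*(s^2 + 36).
Partial fraction decomposition gives [3/(s - 5)] + [2*s/(s^2 + 36)] + [-18/(s^2 + 36)].
Invert each term: 3/(s - 5) ↔ 3e^(5t); 2·s/(s^2 + 36) ↔ 2cos(6t); -3·6/(s^2 + 36) ↔ -3sin(6t).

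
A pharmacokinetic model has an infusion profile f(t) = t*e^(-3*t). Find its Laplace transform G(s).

G(s) = (s + 3)^(-2)

L{e^(-3t)} = 1/(s + 3).
Then apply L{t·g(t)} = -d/ds[H(s)] with H(s) = 1/(s + 3):
differentiating 1 time and applying the sign gives (s + 3)^(-2).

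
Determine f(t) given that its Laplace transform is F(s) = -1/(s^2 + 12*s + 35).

f(t) = -exp(-6*t)*sinh(t)

Rewrite the denominator: s^2 + 12*s + 35 = (s + 6)^2 - 1.
The form in (s + 6) signals a first-shifting-theorem factor e^(-6t).
Since L{sinh(t)} = 1/(s^2 - 1), the inverse is e^(-6*t)*sinh(t), scaled by -1.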